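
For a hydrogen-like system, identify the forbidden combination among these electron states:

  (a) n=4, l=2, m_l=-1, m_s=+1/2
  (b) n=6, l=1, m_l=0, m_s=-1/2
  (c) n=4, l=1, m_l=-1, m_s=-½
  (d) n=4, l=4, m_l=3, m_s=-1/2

(d)

(d) has l = 4 ≥ n = 4, violating 0 ≤ l ≤ n−1.
The remaining sets (a), (b), (c) satisfy all four rules.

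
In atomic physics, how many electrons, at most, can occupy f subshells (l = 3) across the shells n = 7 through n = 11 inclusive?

70

An f subshell (l = 3) exists for every n ≥ 4, so shells n = 7, 8, 9, 10, 11 each contribute one — 5 subshells.
Since each f subshell holds 2(2·3+1) = 14 electrons, the total is 5 × 14 = 70.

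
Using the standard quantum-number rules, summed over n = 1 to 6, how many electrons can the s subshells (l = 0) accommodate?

12

An s subshell (l = 0) exists for every n ≥ 1, so shells n = 1, 2, 3, 4, 5, 6 each contribute one — 6 subshells.
Since each s subshell holds 2(2·0+1) = 2 electrons, the total is 6 × 2 = 12.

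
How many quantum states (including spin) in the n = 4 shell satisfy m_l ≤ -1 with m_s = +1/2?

6

The n = 4 shell has l = 0 through 3; check each.
Orbitals with m_l ≤ -1, by l: l=1 → 1; l=2 → 2; l=3 → 3.
Orbitals: 1 + 2 + 3 = 6. With m_s fixed to a single value there is one state per orbital, giving 6 states.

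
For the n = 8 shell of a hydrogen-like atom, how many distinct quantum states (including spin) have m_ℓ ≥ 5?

Go through ℓ = 0, …, 7 (the values permitted for n = 8).
Orbitals with m_ℓ ≥ 5, by ℓ: ℓ=5 → 1; ℓ=6 → 2; ℓ=7 → 3.
Orbitals: 1 + 2 + 3 = 6. Each orbital carries two spin states, so 6 × 2 = 12 states.

12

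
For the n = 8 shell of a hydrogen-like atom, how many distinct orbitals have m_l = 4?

4

Orbitals with m_l = 4, by l: l=4 → 1; l=5 → 1; l=6 → 1; l=7 → 1.
Total orbitals: 1 + 1 + 1 + 1 = 4.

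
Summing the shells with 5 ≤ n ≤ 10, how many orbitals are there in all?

355

Shell n has n² orbitals: 5²=25 + 6²=36 + 7²=49 + 8²=64 + 9²=81 + 10²=100 = 355 orbitals.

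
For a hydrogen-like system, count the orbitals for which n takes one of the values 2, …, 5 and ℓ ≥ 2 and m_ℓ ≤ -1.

Per-shell orbital counts meeting the constraint:
n=3 → 2; n=4 → 5; n=5 → 9.
Total orbitals: 2 + 5 + 9 = 16.

16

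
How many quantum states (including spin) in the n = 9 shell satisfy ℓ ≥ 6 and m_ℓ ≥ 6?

The n = 9 shell has ℓ = 0 through 8; check each.
Orbitals with ℓ ≥ 6 and m_ℓ ≥ 6, by ℓ: ℓ=6 → 1; ℓ=7 → 2; ℓ=8 → 3.
Orbitals: 1 + 2 + 3 = 6. Each orbital carries two spin states, so 6 × 2 = 12 states.

12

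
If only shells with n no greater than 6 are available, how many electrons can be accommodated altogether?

Total orbitals = 1² + 2² + 3² + 4² + 5² + 6² = 91. Doubling for spin gives 182 electrons.

182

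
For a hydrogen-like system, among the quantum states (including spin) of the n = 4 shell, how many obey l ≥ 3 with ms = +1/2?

For n = 4, l ranges over 0 … 3.
Per l-value: l=3 → 7.
Orbitals: 7. With ms fixed to a single value there is one state per orbital, giving 7 states.

7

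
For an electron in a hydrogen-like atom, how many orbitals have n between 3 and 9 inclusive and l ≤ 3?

Count contributing orbitals for each principal shell:
n=3 → 9; n=4 → 16; n=5 → 16; n=6 → 16; n=7 → 16; n=8 → 16; n=9 → 16.
Total orbitals: 9 + 16 + 16 + 16 + 16 + 16 + 16 = 105.

105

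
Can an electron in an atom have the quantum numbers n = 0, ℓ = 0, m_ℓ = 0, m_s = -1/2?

The principal quantum number must be a positive integer (n ≥ 1), but here n = 0.

No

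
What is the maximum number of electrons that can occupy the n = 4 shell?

32

A shell holds 2n² electrons: 2 × 4² = 2 × 16 = 32.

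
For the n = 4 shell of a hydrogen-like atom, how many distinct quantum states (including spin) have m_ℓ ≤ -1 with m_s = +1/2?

The n = 4 shell has ℓ = 0 through 3; check each.
The (ℓ, m_ℓ) pairs meeting m_ℓ ≤ -1 give: ℓ=1 → 1; ℓ=2 → 2; ℓ=3 → 3.
Orbitals: 1 + 2 + 3 = 6. With m_s fixed to a single value there is one state per orbital, giving 6 states.

6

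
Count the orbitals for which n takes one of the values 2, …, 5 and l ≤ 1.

16

Treat each shell separately and count matching orbitals:
n=2 → 4; n=3 → 4; n=4 → 4; n=5 → 4.
Total orbitals: 4 + 4 + 4 + 4 = 16.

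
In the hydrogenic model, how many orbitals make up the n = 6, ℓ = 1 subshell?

3

A subshell has 2ℓ+1 orbitals; with ℓ = 1, that's 3.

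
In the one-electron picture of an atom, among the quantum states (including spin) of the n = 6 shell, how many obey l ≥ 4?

40

Contributions: l=4 → 9; l=5 → 11.
Orbitals: 9 + 11 = 20. Each orbital carries two spin states, so 20 × 2 = 40 states.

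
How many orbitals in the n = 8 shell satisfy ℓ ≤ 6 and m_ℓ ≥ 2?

The (ℓ, m_ℓ) pairs meeting ℓ ≤ 6 and m_ℓ ≥ 2 give: ℓ=2 → 1; ℓ=3 → 2; ℓ=4 → 3; ℓ=5 → 4; ℓ=6 → 5.
Total orbitals: 1 + 2 + 3 + 4 + 5 = 15.

15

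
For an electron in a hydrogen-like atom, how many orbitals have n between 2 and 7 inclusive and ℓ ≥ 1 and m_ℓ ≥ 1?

Work shell by shell — for each n, count the (ℓ, m_ℓ) pairs that satisfy ℓ ≥ 1 and m_ℓ ≥ 1:
n=2 → 1; n=3 → 3; n=4 → 6; n=5 → 10; n=6 → 15; n=7 → 21.
Total orbitals: 1 + 3 + 6 + 10 + 15 + 21 = 56.

56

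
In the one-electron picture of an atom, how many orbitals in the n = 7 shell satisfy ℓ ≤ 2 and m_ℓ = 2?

With n = 7 the allowed ℓ are 0, 1, …, 6.
Contributions: ℓ=2 → 1.
Total orbitals: 1.

1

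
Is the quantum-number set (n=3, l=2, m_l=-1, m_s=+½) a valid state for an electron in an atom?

n = 3 is a positive integer. l = 2 satisfies 0 ≤ l ≤ n−1 = 2. m_l = -1 lies in the range −l … +l (here −2 … 2). m_s = +1/2 is one of ±1/2.
All four constraints are satisfied.

Yes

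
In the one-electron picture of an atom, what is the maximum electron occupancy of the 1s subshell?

2

A subshell with l = 0 has 2l+1 = 1 orbital, each holding 2 electrons (spin ±1/2), so 1 × 2 = 2.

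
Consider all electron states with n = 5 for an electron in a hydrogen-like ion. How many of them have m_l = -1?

Per l-value: l=1 → 1; l=2 → 1; l=3 → 1; l=4 → 1.
Orbitals: 1 + 1 + 1 + 1 = 4. Each orbital carries two spin states, so 4 × 2 = 8 states.

8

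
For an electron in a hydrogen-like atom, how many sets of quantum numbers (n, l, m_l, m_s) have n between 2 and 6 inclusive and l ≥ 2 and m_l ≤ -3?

Per-shell orbital counts meeting the constraint:
n=4 → 1; n=5 → 3; n=6 → 6.
Orbitals: 1 + 3 + 6 = 10. Including both spin states (m_s = ±1/2) gives 2 × 10 = 20 states.

20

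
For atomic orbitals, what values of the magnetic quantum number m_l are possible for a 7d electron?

-2, -1, 0, 1, 2

The 7d subshell has l = 2, and m_l takes every integer from −l to +l. With l = 2 that gives the 5 values -2, -1, 0, 1, 2.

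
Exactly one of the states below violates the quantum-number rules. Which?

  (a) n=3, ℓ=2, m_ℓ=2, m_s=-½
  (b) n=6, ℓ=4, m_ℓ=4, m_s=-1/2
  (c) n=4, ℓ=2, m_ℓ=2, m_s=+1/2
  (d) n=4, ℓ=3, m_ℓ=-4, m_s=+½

(d)

(d) has |m_ℓ| = 4 > ℓ = 3, violating −ℓ ≤ m_ℓ ≤ ℓ.
The remaining sets (a), (b), (c) satisfy all four rules.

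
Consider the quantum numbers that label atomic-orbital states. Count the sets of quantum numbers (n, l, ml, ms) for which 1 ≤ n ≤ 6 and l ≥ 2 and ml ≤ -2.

Work shell by shell — for each n, count the (l, ml) pairs that satisfy l ≥ 2 and ml ≤ -2:
n=3 → 1; n=4 → 3; n=5 → 6; n=6 → 10.
Orbitals: 1 + 3 + 6 + 10 = 20. Including both spin states (ms = ±1/2) gives 2 × 20 = 40 states.

40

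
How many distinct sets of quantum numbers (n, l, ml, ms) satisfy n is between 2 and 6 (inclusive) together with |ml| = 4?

12

Count contributing orbitals for each principal shell:
n=5 → 2; n=6 → 4.
Orbitals: 2 + 4 = 6. Including both spin states (ms = ±1/2) gives 2 × 6 = 12 states.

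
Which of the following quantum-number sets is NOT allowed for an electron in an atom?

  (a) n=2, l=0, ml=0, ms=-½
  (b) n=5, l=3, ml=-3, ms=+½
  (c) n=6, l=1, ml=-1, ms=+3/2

(c) has ms = +3/2, but an electron's spin must be ±1/2.
The remaining sets (a), (b) satisfy all four rules.

(c)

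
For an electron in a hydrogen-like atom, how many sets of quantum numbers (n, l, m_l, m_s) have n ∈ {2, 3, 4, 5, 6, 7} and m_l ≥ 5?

Per-shell orbital counts meeting the constraint:
n=6 → 1; n=7 → 3.
Orbitals: 1 + 3 = 4. Including both spin states (m_s = ±1/2) gives 2 × 4 = 8 states.

8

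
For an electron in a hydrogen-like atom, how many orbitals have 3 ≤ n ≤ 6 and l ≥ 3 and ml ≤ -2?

16

Per-shell orbital counts meeting the constraint:
n=4 → 2; n=5 → 5; n=6 → 9.
Total orbitals: 2 + 5 + 9 = 16.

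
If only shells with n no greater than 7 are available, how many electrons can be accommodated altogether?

280

Total orbitals = 1² + 2² + 3² + 4² + 5² + 6² + 7² = 140. Doubling for spin gives 280 electrons.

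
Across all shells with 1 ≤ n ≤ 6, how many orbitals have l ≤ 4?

80

Per-shell orbital counts meeting the constraint:
n=1 → 1; n=2 → 4; n=3 → 9; n=4 → 16; n=5 → 25; n=6 → 25.
Total orbitals: 1 + 4 + 9 + 16 + 25 + 25 = 80.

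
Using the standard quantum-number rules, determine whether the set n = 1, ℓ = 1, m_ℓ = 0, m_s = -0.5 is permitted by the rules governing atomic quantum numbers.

Invalid

The orbital quantum number must satisfy 0 ≤ ℓ ≤ n−1. With n = 1 the allowed ℓ values are 0, so ℓ = 1 is out of range.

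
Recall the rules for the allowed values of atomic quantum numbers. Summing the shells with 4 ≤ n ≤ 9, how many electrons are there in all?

542

Shell n has n² orbitals: 4²=16 + 5²=25 + 6²=36 + 7²=49 + 8²=64 + 9²=81 = 271 orbitals.
Two spin states per orbital: 2 × 271 = 542 electrons.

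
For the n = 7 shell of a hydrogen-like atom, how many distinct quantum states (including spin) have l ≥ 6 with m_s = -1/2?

13

The n = 7 shell has l = 0 through 6; check each.
Per l-value: l=6 → 13.
Orbitals: 13. With m_s fixed to a single value there is one state per orbital, giving 13 states.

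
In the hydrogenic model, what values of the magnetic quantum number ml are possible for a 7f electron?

The 7f subshell has l = 3, and ml takes every integer from −l to +l. With l = 3 that gives the 7 values -3, -2, -1, 0, 1, 2, 3.

-3, -2, -1, 0, 1, 2, 3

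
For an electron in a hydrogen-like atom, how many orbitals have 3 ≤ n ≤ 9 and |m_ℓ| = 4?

30

Work shell by shell — for each n, count the (ℓ, m_ℓ) pairs that satisfy |m_ℓ| = 4:
n=5 → 2; n=6 → 4; n=7 → 6; n=8 → 8; n=9 → 10.
Total orbitals: 2 + 4 + 6 + 8 + 10 = 30.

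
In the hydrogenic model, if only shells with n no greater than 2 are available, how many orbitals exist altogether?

Total orbitals = 1² + 2² = 5.

5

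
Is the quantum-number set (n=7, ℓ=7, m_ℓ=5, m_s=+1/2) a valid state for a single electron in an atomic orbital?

The orbital quantum number must satisfy 0 ≤ ℓ ≤ n−1. With n = 7 the allowed ℓ values are 0, 1, 2, 3, 4, 5, 6, so ℓ = 7 is out of range.

Not allowed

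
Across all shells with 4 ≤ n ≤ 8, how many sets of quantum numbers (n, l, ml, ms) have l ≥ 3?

Work shell by shell — for each n, count the (l, ml) pairs that satisfy l ≥ 3:
n=4 → 7; n=5 → 16; n=6 → 27; n=7 → 40; n=8 → 55.
Orbitals: 7 + 16 + 27 + 40 + 55 = 145. Including both spin states (ms = ±1/2) gives 2 × 145 = 290 states.

290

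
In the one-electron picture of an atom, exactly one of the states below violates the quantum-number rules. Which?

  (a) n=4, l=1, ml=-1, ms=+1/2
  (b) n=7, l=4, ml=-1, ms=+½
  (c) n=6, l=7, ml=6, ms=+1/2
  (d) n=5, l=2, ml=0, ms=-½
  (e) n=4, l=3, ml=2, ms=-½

(c) has l = 7 ≥ n = 6, violating 0 ≤ l ≤ n−1.
The remaining sets (a), (b), (d), (e) satisfy all four rules.

(c)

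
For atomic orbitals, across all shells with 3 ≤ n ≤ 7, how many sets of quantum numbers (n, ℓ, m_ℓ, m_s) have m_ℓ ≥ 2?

70

For each n in the range, tally the orbitals obeying m_ℓ ≥ 2:
n=3 → 1; n=4 → 3; n=5 → 6; n=6 → 10; n=7 → 15.
Orbitals: 1 + 3 + 6 + 10 + 15 = 35. Including both spin states (m_s = ±1/2) gives 2 × 35 = 70 states.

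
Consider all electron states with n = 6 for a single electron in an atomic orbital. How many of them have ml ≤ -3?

12

For n = 6, l ranges over 0 … 5.
Per l-value: l=3 → 1; l=4 → 2; l=5 → 3.
Orbitals: 1 + 2 + 3 = 6. Each orbital carries two spin states, so 6 × 2 = 12 states.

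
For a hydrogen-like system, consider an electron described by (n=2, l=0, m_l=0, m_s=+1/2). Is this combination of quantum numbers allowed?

n = 2 is a positive integer. l = 0 satisfies 0 ≤ l ≤ n−1 = 1. m_l = 0 lies in the range −l … +l (here 0). m_s = +1/2 is one of ±1/2.
All four constraints are satisfied.

Valid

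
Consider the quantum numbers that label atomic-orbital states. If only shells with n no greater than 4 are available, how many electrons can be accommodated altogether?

60

Total orbitals = 1² + 2² + 3² + 4² = 30. Doubling for spin gives 60 electrons.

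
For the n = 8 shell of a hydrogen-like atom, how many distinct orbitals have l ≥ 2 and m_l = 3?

The n = 8 shell has l = 0 through 7; check each.
Orbitals with l ≥ 2 and m_l = 3, by l: l=3 → 1; l=4 → 1; l=5 → 1; l=6 → 1; l=7 → 1.
Total orbitals: 1 + 1 + 1 + 1 + 1 = 5.

5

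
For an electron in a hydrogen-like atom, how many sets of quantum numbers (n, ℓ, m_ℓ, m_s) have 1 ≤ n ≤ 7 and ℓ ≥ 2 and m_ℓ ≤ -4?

Count contributing orbitals for each principal shell:
n=5 → 1; n=6 → 3; n=7 → 6.
Orbitals: 1 + 3 + 6 = 10. Including both spin states (m_s = ±1/2) gives 2 × 10 = 20 states.

20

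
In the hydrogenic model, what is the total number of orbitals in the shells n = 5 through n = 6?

Shell n has n² orbitals: 5²=25 + 6²=36 = 61 orbitals.

61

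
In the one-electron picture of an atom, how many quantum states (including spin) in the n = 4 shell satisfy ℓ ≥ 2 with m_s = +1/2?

For n = 4, ℓ ranges over 0 … 3.
Orbitals with ℓ ≥ 2, by ℓ: ℓ=2 → 5; ℓ=3 → 7.
Orbitals: 5 + 7 = 12. With m_s fixed to a single value there is one state per orbital, giving 12 states.

12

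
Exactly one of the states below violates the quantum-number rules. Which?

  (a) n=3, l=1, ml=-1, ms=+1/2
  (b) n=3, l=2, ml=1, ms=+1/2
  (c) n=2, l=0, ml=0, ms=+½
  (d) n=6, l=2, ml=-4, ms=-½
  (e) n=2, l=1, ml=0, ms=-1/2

(d)

(d) has |ml| = 4 > l = 2, violating −l ≤ ml ≤ l.
The remaining sets (a), (b), (c), (e) satisfy all four rules.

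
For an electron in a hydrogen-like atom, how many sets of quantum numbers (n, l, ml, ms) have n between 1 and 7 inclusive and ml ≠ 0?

Per-shell orbital counts meeting the constraint:
n=2 → 2; n=3 → 6; n=4 → 12; n=5 → 20; n=6 → 30; n=7 → 42.
Orbitals: 2 + 6 + 12 + 20 + 30 + 42 = 112. Including both spin states (ms = ±1/2) gives 2 × 112 = 224 states.

224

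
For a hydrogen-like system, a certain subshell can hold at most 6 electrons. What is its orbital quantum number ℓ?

ℓ = 1 (p)

2(2ℓ+1) = 6 ⇒ 2ℓ+1 = 3 ⇒ ℓ = 1.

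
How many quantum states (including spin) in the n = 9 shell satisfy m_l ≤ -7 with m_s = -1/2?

Per l-value: l=7 → 1; l=8 → 2.
Orbitals: 1 + 2 = 3. With m_s fixed to a single value there is one state per orbital, giving 3 states.

3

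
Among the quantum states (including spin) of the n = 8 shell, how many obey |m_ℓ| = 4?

Go through ℓ = 0, …, 7 (the values permitted for n = 8).
Orbitals with |m_ℓ| = 4, by ℓ: ℓ=4 → 2; ℓ=5 → 2; ℓ=6 → 2; ℓ=7 → 2.
Orbitals: 2 + 2 + 2 + 2 = 8. Each orbital carries two spin states, so 8 × 2 = 16 states.

16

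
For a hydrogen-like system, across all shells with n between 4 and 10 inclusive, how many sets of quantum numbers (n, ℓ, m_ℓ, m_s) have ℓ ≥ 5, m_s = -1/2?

205

Per-shell orbital counts meeting the constraint:
n=6 → 11; n=7 → 24; n=8 → 39; n=9 → 56; n=10 → 75.
Orbitals: 11 + 24 + 39 + 56 + 75 = 205. With m_s fixed to -1/2 there is one state per orbital, so 205 states.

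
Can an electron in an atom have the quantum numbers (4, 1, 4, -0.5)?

Not allowed

The magnetic quantum number must satisfy −l ≤ ml ≤ l. With l = 1, ml can only be -1, 0, 1, so ml = 4 is forbidden.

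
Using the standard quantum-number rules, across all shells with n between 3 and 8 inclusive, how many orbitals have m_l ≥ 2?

Count contributing orbitals for each principal shell:
n=3 → 1; n=4 → 3; n=5 → 6; n=6 → 10; n=7 → 15; n=8 → 21.
Total orbitals: 1 + 3 + 6 + 10 + 15 + 21 = 56.

56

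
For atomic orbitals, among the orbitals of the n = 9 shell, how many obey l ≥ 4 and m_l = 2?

For n = 9, l ranges over 0 … 8.
Per l-value: l=4 → 1; l=5 → 1; l=6 → 1; l=7 → 1; l=8 → 1.
Total orbitals: 1 + 1 + 1 + 1 + 1 = 5.

5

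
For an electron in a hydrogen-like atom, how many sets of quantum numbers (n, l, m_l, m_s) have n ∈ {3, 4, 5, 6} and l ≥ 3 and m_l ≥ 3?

Per-shell orbital counts meeting the constraint:
n=4 → 1; n=5 → 3; n=6 → 6.
Orbitals: 1 + 3 + 6 = 10. Including both spin states (m_s = ±1/2) gives 2 × 10 = 20 states.

20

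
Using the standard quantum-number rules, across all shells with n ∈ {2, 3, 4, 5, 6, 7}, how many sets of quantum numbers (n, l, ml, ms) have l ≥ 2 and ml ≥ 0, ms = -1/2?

65

Go shell by shell, enumerating (l, ml) with l ≥ 2 and ml ≥ 0:
n=3 → 3; n=4 → 7; n=5 → 12; n=6 → 18; n=7 → 25.
Orbitals: 3 + 7 + 12 + 18 + 25 = 65. With ms fixed to -1/2 there is one state per orbital, so 65 states.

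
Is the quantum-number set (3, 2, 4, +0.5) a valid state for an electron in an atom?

Invalid

The magnetic quantum number must satisfy −l ≤ ml ≤ l. With l = 2, ml can only be -2, -1, 0, 1, 2, so ml = 4 is forbidden.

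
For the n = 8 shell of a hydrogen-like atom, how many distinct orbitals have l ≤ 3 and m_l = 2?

The n = 8 shell has l = 0 through 7; check each.
The (l, m_l) pairs meeting l ≤ 3 and m_l = 2 give: l=2 → 1; l=3 → 1.
Total orbitals: 1 + 1 = 2.

2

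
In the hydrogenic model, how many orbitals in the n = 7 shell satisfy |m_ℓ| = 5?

Orbitals with |m_ℓ| = 5, by ℓ: ℓ=5 → 2; ℓ=6 → 2.
Total orbitals: 2 + 2 = 4.

4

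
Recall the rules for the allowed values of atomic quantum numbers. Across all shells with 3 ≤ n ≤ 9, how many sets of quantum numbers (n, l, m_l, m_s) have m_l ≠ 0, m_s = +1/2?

Work shell by shell — for each n, count the (l, m_l) pairs that satisfy m_l ≠ 0:
n=3 → 6; n=4 → 12; n=5 → 20; n=6 → 30; n=7 → 42; n=8 → 56; n=9 → 72.
Orbitals: 6 + 12 + 20 + 30 + 42 + 56 + 72 = 238. With m_s fixed to +1/2 there is one state per orbital, so 238 states.

238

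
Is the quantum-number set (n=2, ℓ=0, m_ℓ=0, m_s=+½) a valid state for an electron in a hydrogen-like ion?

Valid

n = 2 is a positive integer. ℓ = 0 satisfies 0 ≤ ℓ ≤ n−1 = 1. m_ℓ = 0 lies in the range −ℓ … +ℓ (here 0). m_s = +1/2 is one of ±1/2.
All four constraints are satisfied.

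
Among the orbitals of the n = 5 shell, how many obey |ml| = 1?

Go through l = 0, …, 4 (the values permitted for n = 5).
Orbitals with |ml| = 1, by l: l=1 → 2; l=2 → 2; l=3 → 2; l=4 → 2.
Total orbitals: 2 + 2 + 2 + 2 = 8.

8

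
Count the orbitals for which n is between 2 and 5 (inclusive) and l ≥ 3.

23

Per-shell orbital counts meeting the constraint:
n=4 → 7; n=5 → 16.
Total orbitals: 7 + 16 = 23.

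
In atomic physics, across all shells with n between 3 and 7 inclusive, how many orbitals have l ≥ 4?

Go shell by shell, enumerating (l, ml) with l ≥ 4:
n=5 → 9; n=6 → 20; n=7 → 33.
Total orbitals: 9 + 20 + 33 = 62.

62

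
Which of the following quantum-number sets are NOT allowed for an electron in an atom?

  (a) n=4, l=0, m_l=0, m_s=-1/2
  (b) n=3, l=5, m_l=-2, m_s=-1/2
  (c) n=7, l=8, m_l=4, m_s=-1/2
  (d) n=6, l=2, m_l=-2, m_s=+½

(b) has l = 5 ≥ n = 3, violating 0 ≤ l ≤ n−1.
(c) has l = 8 ≥ n = 7, violating 0 ≤ l ≤ n−1.
The remaining sets (a), (d) satisfy all four rules.

(b) and (c)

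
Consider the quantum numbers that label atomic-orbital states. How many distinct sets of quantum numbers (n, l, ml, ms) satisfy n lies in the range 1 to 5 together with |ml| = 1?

For each n in the range, tally the orbitals obeying |ml| = 1:
n=2 → 2; n=3 → 4; n=4 → 6; n=5 → 8.
Orbitals: 2 + 4 + 6 + 8 = 20. Including both spin states (ms = ±1/2) gives 2 × 20 = 40 states.

40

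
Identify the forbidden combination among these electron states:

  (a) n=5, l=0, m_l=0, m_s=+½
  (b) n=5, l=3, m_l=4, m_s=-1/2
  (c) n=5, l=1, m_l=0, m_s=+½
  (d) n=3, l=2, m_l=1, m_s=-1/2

(b) has |m_l| = 4 > l = 3, violating −l ≤ m_l ≤ l.
The remaining sets (a), (c), (d) satisfy all four rules.

(b)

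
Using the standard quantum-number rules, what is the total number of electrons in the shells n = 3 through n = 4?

50

Shell n has n² orbitals: 3²=9 + 4²=16 = 25 orbitals.
Two spin states per orbital: 2 × 25 = 50 electrons.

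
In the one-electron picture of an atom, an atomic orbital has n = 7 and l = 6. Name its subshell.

l = 6 corresponds to the letter 'i', so the subshell is 7i.

7i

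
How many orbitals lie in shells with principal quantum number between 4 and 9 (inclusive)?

271

Shell n has n² orbitals: 4²=16 + 5²=25 + 6²=36 + 7²=49 + 8²=64 + 9²=81 = 271 orbitals.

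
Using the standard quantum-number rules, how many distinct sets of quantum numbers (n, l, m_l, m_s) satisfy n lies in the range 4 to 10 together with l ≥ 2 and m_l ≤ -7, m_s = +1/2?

Per-shell orbital counts meeting the constraint:
n=8 → 1; n=9 → 3; n=10 → 6.
Orbitals: 1 + 3 + 6 = 10. With m_s fixed to +1/2 there is one state per orbital, so 10 states.

10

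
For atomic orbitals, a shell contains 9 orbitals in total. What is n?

n = 3

n² = 9 ⇒ n = 3.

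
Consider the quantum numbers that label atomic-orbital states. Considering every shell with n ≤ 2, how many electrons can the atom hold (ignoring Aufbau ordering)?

Total orbitals = 1² + 2² = 5. Doubling for spin gives 10 electrons.

10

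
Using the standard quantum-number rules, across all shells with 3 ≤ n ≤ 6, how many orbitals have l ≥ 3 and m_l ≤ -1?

Per-shell orbital counts meeting the constraint:
n=4 → 3; n=5 → 7; n=6 → 12.
Total orbitals: 3 + 7 + 12 = 22.

22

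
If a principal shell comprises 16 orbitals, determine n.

n = 4

n² = 16 ⇒ n = 4.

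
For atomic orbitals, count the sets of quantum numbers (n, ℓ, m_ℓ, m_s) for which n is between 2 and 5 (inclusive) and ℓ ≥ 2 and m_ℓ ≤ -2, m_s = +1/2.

10

Treat each shell separately and count matching orbitals:
n=3 → 1; n=4 → 3; n=5 → 6.
Orbitals: 1 + 3 + 6 = 10. With m_s fixed to +1/2 there is one state per orbital, so 10 states.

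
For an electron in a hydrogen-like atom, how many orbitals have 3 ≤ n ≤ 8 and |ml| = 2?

42

For each n in the range, tally the orbitals obeying |ml| = 2:
n=3 → 2; n=4 → 4; n=5 → 6; n=6 → 8; n=7 → 10; n=8 → 12.
Total orbitals: 2 + 4 + 6 + 8 + 10 + 12 = 42.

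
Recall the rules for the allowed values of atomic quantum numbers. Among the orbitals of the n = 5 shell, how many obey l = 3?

7

Contributions: l=3 → 7.
Total orbitals: 7.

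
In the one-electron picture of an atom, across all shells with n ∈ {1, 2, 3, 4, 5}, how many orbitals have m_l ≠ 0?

For each n in the range, tally the orbitals obeying m_l ≠ 0:
n=2 → 2; n=3 → 6; n=4 → 12; n=5 → 20.
Total orbitals: 2 + 6 + 12 + 20 = 40.

40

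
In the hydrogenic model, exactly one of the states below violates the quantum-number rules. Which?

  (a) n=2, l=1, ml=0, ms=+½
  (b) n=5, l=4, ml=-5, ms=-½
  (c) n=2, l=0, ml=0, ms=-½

(b)

(b) has |ml| = 5 > l = 4, violating −l ≤ ml ≤ l.
The remaining sets (a), (c) satisfy all four rules.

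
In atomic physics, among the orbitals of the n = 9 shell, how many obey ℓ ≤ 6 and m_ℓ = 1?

For n = 9, ℓ ranges over 0 … 8.
The (ℓ, m_ℓ) pairs meeting ℓ ≤ 6 and m_ℓ = 1 give: ℓ=1 → 1; ℓ=2 → 1; ℓ=3 → 1; ℓ=4 → 1; ℓ=5 → 1; ℓ=6 → 1.
Total orbitals: 1 + 1 + 1 + 1 + 1 + 1 = 6.

6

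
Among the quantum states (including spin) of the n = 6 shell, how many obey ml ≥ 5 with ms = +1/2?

1

With n = 6 the allowed l are 0, 1, …, 5.
Contributions: l=5 → 1.
Orbitals: 1. With ms fixed to a single value there is one state per orbital, giving 1 state.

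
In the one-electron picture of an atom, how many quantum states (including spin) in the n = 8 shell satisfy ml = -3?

Go through l = 0, …, 7 (the values permitted for n = 8).
Per l-value: l=3 → 1; l=4 → 1; l=5 → 1; l=6 → 1; l=7 → 1.
Orbitals: 1 + 1 + 1 + 1 + 1 = 5. Each orbital carries two spin states, so 5 × 2 = 10 states.

10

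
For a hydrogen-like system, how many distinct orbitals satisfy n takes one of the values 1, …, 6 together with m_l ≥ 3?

Go shell by shell, enumerating (l, m_l) with m_l ≥ 3:
n=4 → 1; n=5 → 3; n=6 → 6.
Total orbitals: 1 + 3 + 6 = 10.

10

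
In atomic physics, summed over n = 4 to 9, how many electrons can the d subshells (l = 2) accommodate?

60

A d subshell (l = 2) exists for every n ≥ 3, so shells n = 4, 5, 6, 7, 8, 9 each contribute one — 6 subshells.
Since each d subshell holds 2(2·2+1) = 10 electrons, the total is 6 × 10 = 60.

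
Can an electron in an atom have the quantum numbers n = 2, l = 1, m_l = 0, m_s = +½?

n = 2 is a positive integer. l = 1 satisfies 0 ≤ l ≤ n−1 = 1. m_l = 0 lies in the range −l … +l (here −1 … 1). m_s = +1/2 is one of ±1/2.
All four constraints are satisfied.

Valid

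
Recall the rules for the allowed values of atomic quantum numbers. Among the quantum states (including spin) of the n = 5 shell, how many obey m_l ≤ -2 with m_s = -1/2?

6

With n = 5 the allowed l are 0, 1, …, 4.
Contributions: l=2 → 1; l=3 → 2; l=4 → 3.
Orbitals: 1 + 2 + 3 = 6. With m_s fixed to a single value there is one state per orbital, giving 6 states.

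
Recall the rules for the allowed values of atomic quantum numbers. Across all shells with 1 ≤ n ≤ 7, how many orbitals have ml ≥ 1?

Work shell by shell — for each n, count the (l, ml) pairs that satisfy ml ≥ 1:
n=2 → 1; n=3 → 3; n=4 → 6; n=5 → 10; n=6 → 15; n=7 → 21.
Total orbitals: 1 + 3 + 6 + 10 + 15 + 21 = 56.

56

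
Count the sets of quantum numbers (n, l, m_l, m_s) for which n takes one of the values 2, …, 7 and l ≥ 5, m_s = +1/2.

35

Per-shell orbital counts meeting the constraint:
n=6 → 11; n=7 → 24.
Orbitals: 11 + 24 = 35. With m_s fixed to +1/2 there is one state per orbital, so 35 states.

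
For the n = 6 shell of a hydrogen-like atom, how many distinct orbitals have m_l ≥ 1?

15

Go through l = 0, …, 5 (the values permitted for n = 6).
Orbitals with m_l ≥ 1, by l: l=1 → 1; l=2 → 2; l=3 → 3; l=4 → 4; l=5 → 5.
Total orbitals: 1 + 2 + 3 + 4 + 5 = 15.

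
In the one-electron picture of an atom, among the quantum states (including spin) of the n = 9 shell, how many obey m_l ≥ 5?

20

With n = 9 the allowed l are 0, 1, …, 8.
The (l, m_l) pairs meeting m_l ≥ 5 give: l=5 → 1; l=6 → 2; l=7 → 3; l=8 → 4.
Orbitals: 1 + 2 + 3 + 4 = 10. Each orbital carries two spin states, so 10 × 2 = 20 states.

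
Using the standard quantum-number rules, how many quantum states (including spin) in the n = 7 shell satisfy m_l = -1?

The n = 7 shell has l = 0 through 6; check each.
Contributions: l=1 → 1; l=2 → 1; l=3 → 1; l=4 → 1; l=5 → 1; l=6 → 1.
Orbitals: 1 + 1 + 1 + 1 + 1 + 1 = 6. Each orbital carries two spin states, so 6 × 2 = 12 states.

12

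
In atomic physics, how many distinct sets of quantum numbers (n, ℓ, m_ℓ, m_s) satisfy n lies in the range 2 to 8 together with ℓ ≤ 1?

56

Per-shell orbital counts meeting the constraint:
n=2 → 4; n=3 → 4; n=4 → 4; n=5 → 4; n=6 → 4; n=7 → 4; n=8 → 4.
Orbitals: 4 + 4 + 4 + 4 + 4 + 4 + 4 = 28. Including both spin states (m_s = ±1/2) gives 2 × 28 = 56 states.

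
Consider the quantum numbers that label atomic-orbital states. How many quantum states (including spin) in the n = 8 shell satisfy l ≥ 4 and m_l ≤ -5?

12

With n = 8 the allowed l are 0, 1, …, 7.
Per l-value: l=5 → 1; l=6 → 2; l=7 → 3.
Orbitals: 1 + 2 + 3 = 6. Each orbital carries two spin states, so 6 × 2 = 12 states.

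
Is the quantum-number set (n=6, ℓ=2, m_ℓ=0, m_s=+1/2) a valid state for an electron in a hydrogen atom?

n = 6 is a positive integer. ℓ = 2 satisfies 0 ≤ ℓ ≤ n−1 = 5. m_ℓ = 0 lies in the range −ℓ … +ℓ (here −2 … 2). m_s = +1/2 is one of ±1/2.
All four constraints are satisfied.

Allowed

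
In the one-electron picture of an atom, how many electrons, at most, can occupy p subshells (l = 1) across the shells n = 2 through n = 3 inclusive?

A p subshell (l = 1) exists for every n ≥ 2, so shells n = 2, 3 each contribute one — 2 subshells.
Since each p subshell holds 2(2·1+1) = 6 electrons, the total is 2 × 6 = 12.

12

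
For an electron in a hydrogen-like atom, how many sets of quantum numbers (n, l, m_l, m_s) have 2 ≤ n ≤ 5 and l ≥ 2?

For each n in the range, tally the orbitals obeying l ≥ 2:
n=3 → 5; n=4 → 12; n=5 → 21.
Orbitals: 5 + 12 + 21 = 38. Including both spin states (m_s = ±1/2) gives 2 × 38 = 76 states.

76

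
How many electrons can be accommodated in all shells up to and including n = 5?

110

Total orbitals = 1² + 2² + 3² + 4² + 5² = 55. Doubling for spin gives 110 electrons.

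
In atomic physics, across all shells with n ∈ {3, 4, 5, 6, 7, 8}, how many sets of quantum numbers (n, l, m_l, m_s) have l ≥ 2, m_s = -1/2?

Go shell by shell, enumerating (l, m_l) with l ≥ 2:
n=3 → 5; n=4 → 12; n=5 → 21; n=6 → 32; n=7 → 45; n=8 → 60.
Orbitals: 5 + 12 + 21 + 32 + 45 + 60 = 175. With m_s fixed to -1/2 there is one state per orbital, so 175 states.

175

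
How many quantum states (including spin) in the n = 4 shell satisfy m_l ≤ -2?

With n = 4 the allowed l are 0, 1, …, 3.
Orbitals with m_l ≤ -2, by l: l=2 → 1; l=3 → 2.
Orbitals: 1 + 2 = 3. Each orbital carries two spin states, so 3 × 2 = 6 states.

6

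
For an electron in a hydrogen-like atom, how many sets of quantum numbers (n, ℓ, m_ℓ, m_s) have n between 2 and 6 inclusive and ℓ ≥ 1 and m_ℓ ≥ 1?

Per-shell orbital counts meeting the constraint:
n=2 → 1; n=3 → 3; n=4 → 6; n=5 → 10; n=6 → 15.
Orbitals: 1 + 3 + 6 + 10 + 15 = 35. Including both spin states (m_s = ±1/2) gives 2 × 35 = 70 states.

70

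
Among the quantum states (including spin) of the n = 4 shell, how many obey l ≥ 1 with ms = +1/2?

With n = 4 the allowed l are 0, 1, …, 3.
The (l, ml) pairs meeting l ≥ 1 give: l=1 → 3; l=2 → 5; l=3 → 7.
Orbitals: 3 + 5 + 7 = 15. With ms fixed to a single value there is one state per orbital, giving 15 states.

15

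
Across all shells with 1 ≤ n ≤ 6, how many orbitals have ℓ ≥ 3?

Treat each shell separately and count matching orbitals:
n=4 → 7; n=5 → 16; n=6 → 27.
Total orbitals: 7 + 16 + 27 = 50.

50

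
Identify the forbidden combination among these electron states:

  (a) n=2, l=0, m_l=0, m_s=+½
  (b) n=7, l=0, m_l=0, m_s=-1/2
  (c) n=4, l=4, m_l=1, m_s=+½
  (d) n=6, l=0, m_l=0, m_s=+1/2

(c) has l = 4 ≥ n = 4, violating 0 ≤ l ≤ n−1.
The remaining sets (a), (b), (d) satisfy all four rules.

(c)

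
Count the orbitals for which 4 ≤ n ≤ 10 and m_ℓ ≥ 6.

20

Per-shell orbital counts meeting the constraint:
n=7 → 1; n=8 → 3; n=9 → 6; n=10 → 10.
Total orbitals: 1 + 3 + 6 + 10 = 20.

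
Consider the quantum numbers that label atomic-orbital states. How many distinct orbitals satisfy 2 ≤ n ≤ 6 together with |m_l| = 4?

Work shell by shell — for each n, count the (l, m_l) pairs that satisfy |m_l| = 4:
n=5 → 2; n=6 → 4.
Total orbitals: 2 + 4 = 6.

6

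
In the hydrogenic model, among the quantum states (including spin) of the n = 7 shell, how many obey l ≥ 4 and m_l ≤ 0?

For n = 7, l ranges over 0 … 6.
Contributions: l=4 → 5; l=5 → 6; l=6 → 7.
Orbitals: 5 + 6 + 7 = 18. Each orbital carries two spin states, so 18 × 2 = 36 states.

36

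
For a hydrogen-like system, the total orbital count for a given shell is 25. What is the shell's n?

n² = 25 ⇒ n = 5.

n = 5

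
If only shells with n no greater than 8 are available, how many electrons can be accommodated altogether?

Total orbitals = 1² + 2² + 3² + 4² + 5² + 6² + 7² + 8² = 204. Doubling for spin gives 408 electrons.

408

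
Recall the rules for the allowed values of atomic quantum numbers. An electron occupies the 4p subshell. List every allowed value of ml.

The 4p subshell has l = 1, and ml takes every integer from −l to +l. With l = 1 that gives the 3 values -1, 0, 1.

-1, 0, 1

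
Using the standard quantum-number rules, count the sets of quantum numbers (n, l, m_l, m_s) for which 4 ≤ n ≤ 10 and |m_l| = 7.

24

Per-shell orbital counts meeting the constraint:
n=8 → 2; n=9 → 4; n=10 → 6.
Orbitals: 2 + 4 + 6 = 12. Including both spin states (m_s = ±1/2) gives 2 × 12 = 24 states.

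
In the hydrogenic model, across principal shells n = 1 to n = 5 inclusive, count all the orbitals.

55

Shell n has n² orbitals: 1²=1 + 2²=4 + 3²=9 + 4²=16 + 5²=25 = 55 orbitals.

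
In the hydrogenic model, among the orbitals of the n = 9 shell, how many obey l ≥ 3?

The n = 9 shell has l = 0 through 8; check each.
Orbitals with l ≥ 3, by l: l=3 → 7; l=4 → 9; l=5 → 11; l=6 → 13; l=7 → 15; l=8 → 17.
Total orbitals: 7 + 9 + 11 + 13 + 15 + 17 = 72.

72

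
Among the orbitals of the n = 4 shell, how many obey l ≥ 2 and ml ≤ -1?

The n = 4 shell has l = 0 through 3; check each.
Per l-value: l=2 → 2; l=3 → 3.
Total orbitals: 2 + 3 = 5.

5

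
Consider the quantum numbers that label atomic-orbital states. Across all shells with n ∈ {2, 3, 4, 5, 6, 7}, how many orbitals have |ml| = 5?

Treat each shell separately and count matching orbitals:
n=6 → 2; n=7 → 4.
Total orbitals: 2 + 4 = 6.

6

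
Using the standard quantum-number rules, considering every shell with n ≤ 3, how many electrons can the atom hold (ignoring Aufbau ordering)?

28

Total orbitals = 1² + 2² + 3² = 14. Doubling for spin gives 28 electrons.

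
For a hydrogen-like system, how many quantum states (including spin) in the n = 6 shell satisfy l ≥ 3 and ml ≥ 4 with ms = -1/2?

With n = 6 the allowed l are 0, 1, …, 5.
Orbitals with l ≥ 3 and ml ≥ 4, by l: l=4 → 1; l=5 → 2.
Orbitals: 1 + 2 = 3. With ms fixed to a single value there is one state per orbital, giving 3 states.

3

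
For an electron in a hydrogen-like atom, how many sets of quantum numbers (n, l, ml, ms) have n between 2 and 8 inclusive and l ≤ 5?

Count contributing orbitals for each principal shell:
n=2 → 4; n=3 → 9; n=4 → 16; n=5 → 25; n=6 → 36; n=7 → 36; n=8 → 36.
Orbitals: 4 + 9 + 16 + 25 + 36 + 36 + 36 = 162. Including both spin states (ms = ±1/2) gives 2 × 162 = 324 states.

324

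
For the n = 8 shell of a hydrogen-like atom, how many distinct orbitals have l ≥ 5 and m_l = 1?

Orbitals with l ≥ 5 and m_l = 1, by l: l=5 → 1; l=6 → 1; l=7 → 1.
Total orbitals: 1 + 1 + 1 = 3.

3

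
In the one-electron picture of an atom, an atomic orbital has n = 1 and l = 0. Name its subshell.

1s

l = 0 corresponds to the letter 's', so the subshell is 1s.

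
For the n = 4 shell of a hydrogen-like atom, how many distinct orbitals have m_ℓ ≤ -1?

For n = 4, ℓ ranges over 0 … 3.
Orbitals with m_ℓ ≤ -1, by ℓ: ℓ=1 → 1; ℓ=2 → 2; ℓ=3 → 3.
Total orbitals: 1 + 2 + 3 = 6.

6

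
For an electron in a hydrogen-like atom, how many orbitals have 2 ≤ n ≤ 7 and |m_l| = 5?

6

Per-shell orbital counts meeting the constraint:
n=6 → 2; n=7 → 4.
Total orbitals: 2 + 4 = 6.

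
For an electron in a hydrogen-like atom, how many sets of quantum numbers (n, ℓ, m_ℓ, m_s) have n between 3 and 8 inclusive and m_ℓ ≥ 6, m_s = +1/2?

4

Count contributing orbitals for each principal shell:
n=7 → 1; n=8 → 3.
Orbitals: 1 + 3 = 4. With m_s fixed to +1/2 there is one state per orbital, so 4 states.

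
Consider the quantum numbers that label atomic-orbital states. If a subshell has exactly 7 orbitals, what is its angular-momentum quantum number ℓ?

2ℓ+1 = 7 gives ℓ = 3.

ℓ = 3 (f)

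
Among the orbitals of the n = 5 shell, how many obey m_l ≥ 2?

6

The (l, m_l) pairs meeting m_l ≥ 2 give: l=2 → 1; l=3 → 2; l=4 → 3.
Total orbitals: 1 + 2 + 3 = 6.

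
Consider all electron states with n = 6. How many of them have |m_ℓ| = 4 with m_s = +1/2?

4

For n = 6, ℓ ranges over 0 … 5.
Orbitals with |m_ℓ| = 4, by ℓ: ℓ=4 → 2; ℓ=5 → 2.
Orbitals: 2 + 2 = 4. With m_s fixed to a single value there is one state per orbital, giving 4 states.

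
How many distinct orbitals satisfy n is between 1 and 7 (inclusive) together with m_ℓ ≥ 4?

Count contributing orbitals for each principal shell:
n=5 → 1; n=6 → 3; n=7 → 6.
Total orbitals: 1 + 3 + 6 = 10.

10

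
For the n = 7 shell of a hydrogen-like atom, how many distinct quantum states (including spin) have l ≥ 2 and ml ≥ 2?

30

Go through l = 0, …, 6 (the values permitted for n = 7).
Orbitals with l ≥ 2 and ml ≥ 2, by l: l=2 → 1; l=3 → 2; l=4 → 3; l=5 → 4; l=6 → 5.
Orbitals: 1 + 2 + 3 + 4 + 5 = 15. Each orbital carries two spin states, so 15 × 2 = 30 states.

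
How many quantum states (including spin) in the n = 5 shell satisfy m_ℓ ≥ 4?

2

The n = 5 shell has ℓ = 0 through 4; check each.
Per ℓ-value: ℓ=4 → 1.
Orbitals: 1. Each orbital carries two spin states, so 1 × 2 = 2 states.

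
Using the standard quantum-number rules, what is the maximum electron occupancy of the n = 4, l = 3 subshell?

14

A subshell with l = 3 has 2l+1 = 7 orbitals, each holding 2 electrons (spin ±1/2), so 7 × 2 = 14.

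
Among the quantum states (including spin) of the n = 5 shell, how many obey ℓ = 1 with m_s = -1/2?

3

For n = 5, ℓ ranges over 0 … 4.
The (ℓ, m_ℓ) pairs meeting ℓ = 1 give: ℓ=1 → 3.
Orbitals: 3. With m_s fixed to a single value there is one state per orbital, giving 3 states.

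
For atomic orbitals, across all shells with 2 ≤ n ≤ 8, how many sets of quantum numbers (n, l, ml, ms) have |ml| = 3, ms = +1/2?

30

Count contributing orbitals for each principal shell:
n=4 → 2; n=5 → 4; n=6 → 6; n=7 → 8; n=8 → 10.
Orbitals: 2 + 4 + 6 + 8 + 10 = 30. With ms fixed to +1/2 there is one state per orbital, so 30 states.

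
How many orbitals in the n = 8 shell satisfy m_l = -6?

2

For n = 8, l ranges over 0 … 7.
Per l-value: l=6 → 1; l=7 → 1.
Total orbitals: 1 + 1 = 2.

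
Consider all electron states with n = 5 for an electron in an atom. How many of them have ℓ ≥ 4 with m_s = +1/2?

9

Go through ℓ = 0, …, 4 (the values permitted for n = 5).
Contributions: ℓ=4 → 9.
Orbitals: 9. With m_s fixed to a single value there is one state per orbital, giving 9 states.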